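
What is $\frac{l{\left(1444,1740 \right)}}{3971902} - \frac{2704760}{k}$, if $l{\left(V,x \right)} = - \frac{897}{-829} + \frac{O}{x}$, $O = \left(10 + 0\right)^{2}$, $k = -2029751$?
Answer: $\frac{387410279994939572}{290726805311940723} \approx 1.3326$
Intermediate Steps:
$O = 100$ ($O = 10^{2} = 100$)
$l{\left(V,x \right)} = \frac{897}{829} + \frac{100}{x}$ ($l{\left(V,x \right)} = - \frac{897}{-829} + \frac{100}{x} = \left(-897\right) \left(- \frac{1}{829}\right) + \frac{100}{x} = \frac{897}{829} + \frac{100}{x}$)
$\frac{l{\left(1444,1740 \right)}}{3971902} - \frac{2704760}{k} = \frac{\frac{897}{829} + \frac{100}{1740}}{3971902} - \frac{2704760}{-2029751} = \left(\frac{897}{829} + 100 \cdot \frac{1}{1740}\right) \frac{1}{3971902} - - \frac{2704760}{2029751} = \left(\frac{897}{829} + \frac{5}{87}\right) \frac{1}{3971902} + \frac{2704760}{2029751} = \frac{82184}{72123} \cdot \frac{1}{3971902} + \frac{2704760}{2029751} = \frac{41092}{143232743973} + \frac{2704760}{2029751} = \frac{387410279994939572}{290726805311940723}$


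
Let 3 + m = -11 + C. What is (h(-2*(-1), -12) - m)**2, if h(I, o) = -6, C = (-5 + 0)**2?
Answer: 289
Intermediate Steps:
C = 25 (C = (-5)**2 = 25)
m = 11 (m = -3 + (-11 + 25) = -3 + 14 = 11)
(h(-2*(-1), -12) - m)**2 = (-6 - 1*11)**2 = (-6 - 11)**2 = (-17)**2 = 289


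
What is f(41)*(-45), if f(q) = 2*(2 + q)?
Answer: -3870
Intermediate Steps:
f(q) = 4 + 2*q
f(41)*(-45) = (4 + 2*41)*(-45) = (4 + 82)*(-45) = 86*(-45) = -3870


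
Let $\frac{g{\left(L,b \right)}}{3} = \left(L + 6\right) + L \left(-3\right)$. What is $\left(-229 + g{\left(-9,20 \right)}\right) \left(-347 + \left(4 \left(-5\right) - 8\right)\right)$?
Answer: $58875$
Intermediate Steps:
$g{\left(L,b \right)} = 18 - 6 L$ ($g{\left(L,b \right)} = 3 \left(\left(L + 6\right) + L \left(-3\right)\right) = 3 \left(\left(6 + L\right) - 3 L\right) = 3 \left(6 - 2 L\right) = 18 - 6 L$)
$\left(-229 + g{\left(-9,20 \right)}\right) \left(-347 + \left(4 \left(-5\right) - 8\right)\right) = \left(-229 + \left(18 - -54\right)\right) \left(-347 + \left(4 \left(-5\right) - 8\right)\right) = \left(-229 + \left(18 + 54\right)\right) \left(-347 - 28\right) = \left(-229 + 72\right) \left(-347 - 28\right) = \left(-157\right) \left(-375\right) = 58875$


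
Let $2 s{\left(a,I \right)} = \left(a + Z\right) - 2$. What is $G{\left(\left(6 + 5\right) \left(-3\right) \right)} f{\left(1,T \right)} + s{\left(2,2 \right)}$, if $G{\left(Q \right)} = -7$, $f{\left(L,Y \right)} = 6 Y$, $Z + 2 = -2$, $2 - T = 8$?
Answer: $250$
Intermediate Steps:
$T = -6$ ($T = 2 - 8 = -6$)
$Z = -4$ ($Z = -2 - 2 = -4$)
$s{\left(a,I \right)} = -3 + \frac{a}{2}$ ($s{\left(a,I \right)} = \frac{\left(a - 4\right) - 2}{2} = \frac{\left(-4 + a\right) - 2}{2} = \frac{-6 + a}{2} = -3 + \frac{a}{2}$)
$G{\left(\left(6 + 5\right) \left(-3\right) \right)} f{\left(1,T \right)} + s{\left(2,2 \right)} = - 7 \cdot 6 \left(-6\right) + \left(-3 + \frac{1}{2} \cdot 2\right) = \left(-7\right) \left(-36\right) + \left(-3 + 1\right) = 252 - 2 = 250$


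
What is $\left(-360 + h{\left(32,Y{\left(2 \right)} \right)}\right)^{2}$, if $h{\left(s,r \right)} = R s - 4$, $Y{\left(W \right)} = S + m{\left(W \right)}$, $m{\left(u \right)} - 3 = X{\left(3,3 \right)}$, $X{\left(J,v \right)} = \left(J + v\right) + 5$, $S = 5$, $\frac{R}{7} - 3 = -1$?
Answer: $7056$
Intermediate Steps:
$R = 14$ ($R = 21 + 7 \left(-1\right) = 21 - 7 = 14$)
$X{\left(J,v \right)} = 5 + J + v$
$m{\left(u \right)} = 14$ ($m{\left(u \right)} = 3 + \left(5 + 3 + 3\right) = 3 + 11 = 14$)
$Y{\left(W \right)} = 19$ ($Y{\left(W \right)} = 5 + 14 = 19$)
$h{\left(s,r \right)} = -4 + 14 s$ ($h{\left(s,r \right)} = 14 s - 4 = -4 + 14 s$)
$\left(-360 + h{\left(32,Y{\left(2 \right)} \right)}\right)^{2} = \left(-360 + \left(-4 + 14 \cdot 32\right)\right)^{2} = \left(-360 + \left(-4 + 448\right)\right)^{2} = \left(-360 + 444\right)^{2} = 84^{2} = 7056$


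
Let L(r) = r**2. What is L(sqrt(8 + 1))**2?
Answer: 81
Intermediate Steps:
L(sqrt(8 + 1))**2 = ((sqrt(8 + 1))**2)**2 = ((sqrt(9))**2)**2 = (3**2)**2 = 9**2 = 81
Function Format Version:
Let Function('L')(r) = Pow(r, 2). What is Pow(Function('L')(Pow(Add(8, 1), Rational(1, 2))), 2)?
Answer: 81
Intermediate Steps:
Pow(Function('L')(Pow(Add(8, 1), Rational(1, 2))), 2) = Pow(Pow(Pow(Add(8, 1), Rational(1, 2)), 2), 2) = Pow(Pow(Pow(9, Rational(1, 2)), 2), 2) = Pow(Pow(3, 2), 2) = Pow(9, 2) = 81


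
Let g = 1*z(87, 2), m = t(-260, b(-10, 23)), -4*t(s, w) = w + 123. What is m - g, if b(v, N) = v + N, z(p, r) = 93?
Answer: -127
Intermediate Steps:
b(v, N) = N + v
t(s, w) = -123/4 - w/4 (t(s, w) = -(w + 123)/4 = -(123 + w)/4 = -123/4 - w/4)
m = -34 (m = -123/4 - (23 - 10)/4 = -123/4 - ¼*13 = -123/4 - 13/4 = -34)
g = 93 (g = 1*93 = 93)
m - g = -34 - 1*93 = -34 - 93 = -127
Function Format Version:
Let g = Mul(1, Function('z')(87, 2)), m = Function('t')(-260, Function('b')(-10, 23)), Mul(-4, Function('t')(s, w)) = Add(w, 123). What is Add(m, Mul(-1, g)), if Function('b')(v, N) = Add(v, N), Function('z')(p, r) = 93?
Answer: -127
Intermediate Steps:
Function('b')(v, N) = Add(N, v)
Function('t')(s, w) = Add(Rational(-123, 4), Mul(Rational(-1, 4), w)) (Function('t')(s, w) = Mul(Rational(-1, 4), Add(w, 123)) = Mul(Rational(-1, 4), Add(123, w)) = Add(Rational(-123, 4), Mul(Rational(-1, 4), w)))
m = -34 (m = Add(Rational(-123, 4), Mul(Rational(-1, 4), Add(23, -10))) = Add(Rational(-123, 4), Mul(Rational(-1, 4), 13)) = Add(Rational(-123, 4), Rational(-13, 4)) = -34)
g = 93 (g = Mul(1, 93) = 93)
Add(m, Mul(-1, g)) = Add(-34, Mul(-1, 93)) = Add(-34, -93) = -127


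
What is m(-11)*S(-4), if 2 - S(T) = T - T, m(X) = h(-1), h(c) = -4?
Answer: -8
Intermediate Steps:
m(X) = -4
S(T) = 2 (S(T) = 2 - (T - T) = 2 - 1*0 = 2 + 0 = 2)
m(-11)*S(-4) = -4*2 = -8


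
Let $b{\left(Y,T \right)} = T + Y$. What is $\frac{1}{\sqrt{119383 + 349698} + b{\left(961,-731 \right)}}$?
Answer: $- \frac{230}{416181} + \frac{\sqrt{469081}}{416181} \approx 0.001093$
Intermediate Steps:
$\frac{1}{\sqrt{119383 + 349698} + b{\left(961,-731 \right)}} = \frac{1}{\sqrt{119383 + 349698} + \left(-731 + 961\right)} = \frac{1}{\sqrt{469081} + 230} = \frac{1}{230 + \sqrt{469081}}$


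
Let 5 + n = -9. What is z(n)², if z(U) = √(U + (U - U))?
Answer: -14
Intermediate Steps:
n = -14 (n = -5 - 9 = -14)
z(U) = √U (z(U) = √(U + 0) = √U)
z(n)² = (√(-14))² = (I*√14)² = -14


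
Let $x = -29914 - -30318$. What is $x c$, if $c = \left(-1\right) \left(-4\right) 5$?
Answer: $8080$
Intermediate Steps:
$x = 404$ ($x = -29914 + 30318 = 404$)
$c = 20$ ($c = 4 \cdot 5 = 20$)
$x c = 404 \cdot 20 = 8080$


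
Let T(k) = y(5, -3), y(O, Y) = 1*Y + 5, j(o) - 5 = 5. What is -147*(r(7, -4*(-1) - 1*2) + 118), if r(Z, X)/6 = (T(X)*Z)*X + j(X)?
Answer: -50862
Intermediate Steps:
j(o) = 10 (j(o) = 5 + 5 = 10)
y(O, Y) = 5 + Y (y(O, Y) = Y + 5 = 5 + Y)
T(k) = 2 (T(k) = 5 - 3 = 2)
r(Z, X) = 60 + 12*X*Z (r(Z, X) = 6*((2*Z)*X + 10) = 6*(2*X*Z + 10) = 6*(10 + 2*X*Z) = 60 + 12*X*Z)
-147*(r(7, -4*(-1) - 1*2) + 118) = -147*((60 + 12*(-4*(-1) - 1*2)*7) + 118) = -147*((60 + 12*(4 - 2)*7) + 118) = -147*((60 + 12*2*7) + 118) = -147*((60 + 168) + 118) = -147*(228 + 118) = -147*346 = -50862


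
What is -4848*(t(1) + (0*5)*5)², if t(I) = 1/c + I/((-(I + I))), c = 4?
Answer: -303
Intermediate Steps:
t(I) = -¼ (t(I) = 1/4 + I/((-(I + I))) = 1*(¼) + I/((-2*I)) = ¼ + I/((-2*I)) = ¼ + I*(-1/(2*I)) = ¼ - ½ = -¼)
-4848*(t(1) + (0*5)*5)² = -4848*(-¼ + (0*5)*5)² = -4848*(-¼ + 0*5)² = -4848*(-¼ + 0)² = -4848*(-¼)² = -4848*1/16 = -303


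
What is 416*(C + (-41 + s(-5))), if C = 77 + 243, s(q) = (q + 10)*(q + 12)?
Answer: 130624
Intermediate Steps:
s(q) = (10 + q)*(12 + q)
C = 320
416*(C + (-41 + s(-5))) = 416*(320 + (-41 + (120 + (-5)**2 + 22*(-5)))) = 416*(320 + (-41 + (120 + 25 - 110))) = 416*(320 + (-41 + 35)) = 416*(320 - 6) = 416*314 = 130624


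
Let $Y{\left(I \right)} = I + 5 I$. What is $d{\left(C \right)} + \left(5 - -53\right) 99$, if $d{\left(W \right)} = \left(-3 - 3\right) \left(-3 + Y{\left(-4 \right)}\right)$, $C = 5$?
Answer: $5904$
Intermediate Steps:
$Y{\left(I \right)} = 6 I$
$d{\left(W \right)} = 162$ ($d{\left(W \right)} = \left(-3 - 3\right) \left(-3 + 6 \left(-4\right)\right) = - 6 \left(-3 - 24\right) = \left(-6\right) \left(-27\right) = 162$)
$d{\left(C \right)} + \left(5 - -53\right) 99 = 162 + \left(5 - -53\right) 99 = 162 + \left(5 + 53\right) 99 = 162 + 58 \cdot 99 = 162 + 5742 = 5904$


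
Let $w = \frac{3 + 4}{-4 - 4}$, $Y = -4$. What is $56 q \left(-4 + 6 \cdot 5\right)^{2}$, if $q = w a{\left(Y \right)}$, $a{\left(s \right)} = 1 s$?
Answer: $132496$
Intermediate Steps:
$w = - \frac{7}{8}$ ($w = \frac{7}{-8} = 7 \left(- \frac{1}{8}\right) = - \frac{7}{8} \approx -0.875$)
$a{\left(s \right)} = s$
$q = \frac{7}{2}$ ($q = \left(- \frac{7}{8}\right) \left(-4\right) = \frac{7}{2} \approx 3.5$)
$56 q \left(-4 + 6 \cdot 5\right)^{2} = 56 \cdot \frac{7}{2} \left(-4 + 6 \cdot 5\right)^{2} = 196 \left(-4 + 30\right)^{2} = 196 \cdot 26^{2} = 196 \cdot 676 = 132496$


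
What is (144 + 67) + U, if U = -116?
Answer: 95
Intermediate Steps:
(144 + 67) + U = (144 + 67) - 116 = 211 - 116 = 95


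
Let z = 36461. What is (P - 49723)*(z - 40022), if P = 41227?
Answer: 30254256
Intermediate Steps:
(P - 49723)*(z - 40022) = (41227 - 49723)*(36461 - 40022) = -8496*(-3561) = 30254256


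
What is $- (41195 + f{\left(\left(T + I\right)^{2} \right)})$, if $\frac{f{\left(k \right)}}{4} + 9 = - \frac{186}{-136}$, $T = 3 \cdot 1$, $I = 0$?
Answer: $- \frac{699796}{17} \approx -41165.0$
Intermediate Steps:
$T = 3$
$f{\left(k \right)} = - \frac{519}{17}$ ($f{\left(k \right)} = -36 + 4 \left(- \frac{186}{-136}\right) = -36 + 4 \left(\left(-186\right) \left(- \frac{1}{136}\right)\right) = -36 + 4 \cdot \frac{93}{68} = -36 + \frac{93}{17} = - \frac{519}{17}$)
$- (41195 + f{\left(\left(T + I\right)^{2} \right)}) = - (41195 - \frac{519}{17}) = \left(-1\right) \frac{699796}{17} = - \frac{699796}{17}$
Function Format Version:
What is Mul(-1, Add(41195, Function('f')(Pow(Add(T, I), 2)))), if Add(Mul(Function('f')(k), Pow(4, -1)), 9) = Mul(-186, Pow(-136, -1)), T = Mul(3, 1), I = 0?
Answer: Rational(-699796, 17) ≈ -41165.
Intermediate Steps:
T = 3
Function('f')(k) = Rational(-519, 17) (Function('f')(k) = Add(-36, Mul(4, Mul(-186, Pow(-136, -1)))) = Add(-36, Mul(4, Mul(-186, Rational(-1, 136)))) = Add(-36, Mul(4, Rational(93, 68))) = Add(-36, Rational(93, 17)) = Rational(-519, 17))
Mul(-1, Add(41195, Function('f')(Pow(Add(T, I), 2)))) = Mul(-1, Add(41195, Rational(-519, 17))) = Mul(-1, Rational(699796, 17)) = Rational(-699796, 17)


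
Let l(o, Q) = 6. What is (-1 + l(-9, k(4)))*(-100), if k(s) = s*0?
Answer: -500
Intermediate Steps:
k(s) = 0
(-1 + l(-9, k(4)))*(-100) = (-1 + 6)*(-100) = 5*(-100) = -500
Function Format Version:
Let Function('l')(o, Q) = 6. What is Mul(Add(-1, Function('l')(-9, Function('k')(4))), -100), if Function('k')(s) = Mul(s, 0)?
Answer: -500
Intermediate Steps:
Function('k')(s) = 0
Mul(Add(-1, Function('l')(-9, Function('k')(4))), -100) = Mul(Add(-1, 6), -100) = Mul(5, -100) = -500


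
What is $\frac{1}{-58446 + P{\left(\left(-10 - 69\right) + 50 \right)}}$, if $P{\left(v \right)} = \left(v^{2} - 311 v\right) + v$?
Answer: $- \frac{1}{48615} \approx -2.057 \cdot 10^{-5}$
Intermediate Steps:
$P{\left(v \right)} = v^{2} - 310 v$
$\frac{1}{-58446 + P{\left(\left(-10 - 69\right) + 50 \right)}} = \frac{1}{-58446 + \left(\left(-10 - 69\right) + 50\right) \left(-310 + \left(\left(-10 - 69\right) + 50\right)\right)} = \frac{1}{-58446 + \left(-79 + 50\right) \left(-310 + \left(-79 + 50\right)\right)} = \frac{1}{-58446 - 29 \left(-310 - 29\right)} = \frac{1}{-58446 - -9831} = \frac{1}{-58446 + 9831} = \frac{1}{-48615} = - \frac{1}{48615}$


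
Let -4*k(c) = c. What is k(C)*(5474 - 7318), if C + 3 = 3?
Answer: 0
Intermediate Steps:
C = 0 (C = -3 + 3 = 0)
k(c) = -c/4
k(C)*(5474 - 7318) = (-¼*0)*(5474 - 7318) = 0*(-1844) = 0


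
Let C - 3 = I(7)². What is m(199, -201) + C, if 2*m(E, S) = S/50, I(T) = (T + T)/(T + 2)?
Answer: 27619/8100 ≈ 3.4098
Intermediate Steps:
I(T) = 2*T/(2 + T) (I(T) = (2*T)/(2 + T) = 2*T/(2 + T))
m(E, S) = S/100 (m(E, S) = (S/50)/2 = S/100)
C = 439/81 (C = 3 + (2*7/(2 + 7))² = 3 + (2*7/9)² = 3 + (2*7*(⅑))² = 3 + (14/9)² = 3 + 196/81 = 439/81 ≈ 5.4198)
m(199, -201) + C = (1/100)*(-201) + 439/81 = -201/100 + 439/81 = 27619/8100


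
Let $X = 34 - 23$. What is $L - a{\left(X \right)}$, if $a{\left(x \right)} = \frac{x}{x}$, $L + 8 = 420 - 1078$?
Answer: $-667$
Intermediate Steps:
$X = 11$ ($X = 34 - 23 = 11$)
$L = -666$ ($L = -8 + \left(420 - 1078\right) = -8 - 658 = -666$)
$a{\left(x \right)} = 1$
$L - a{\left(X \right)} = -666 - 1 = -667$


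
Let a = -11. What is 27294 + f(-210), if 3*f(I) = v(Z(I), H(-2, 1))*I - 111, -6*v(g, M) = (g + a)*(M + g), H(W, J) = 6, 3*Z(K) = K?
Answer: 87737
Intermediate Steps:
Z(K) = K/3
v(g, M) = -(-11 + g)*(M + g)/6 (v(g, M) = -(g - 11)*(M + g)/6 = -(-11 + g)*(M + g)/6)
f(I) = -37 + I*(11 - I²/54 + 5*I/18)/3 (f(I) = ((-I²/9/6 + (11/6)*6 + 11*(I/3)/6 - ⅙*6*I/3)*I - 111)/3 = ((-I²/54 + 11 + 11*I/18 - I/3)*I - 111)/3 = ((11 - I²/54 + 5*I/18)*I - 111)/3 = (I*(11 - I²/54 + 5*I/18) - 111)/3 = (-111 + I*(11 - I²/54 + 5*I/18))/3 = -37 + I*(11 - I²/54 + 5*I/18)/3)
27294 + f(-210) = 27294 + (-37 + (1/162)*(-210)*(594 - 1*(-210)² + 15*(-210))) = 27294 + (-37 + (1/162)*(-210)*(594 - 1*44100 - 3150)) = 27294 + (-37 + (1/162)*(-210)*(594 - 44100 - 3150)) = 27294 + (-37 + (1/162)*(-210)*(-46656)) = 27294 + (-37 + 60480) = 27294 + 60443 = 87737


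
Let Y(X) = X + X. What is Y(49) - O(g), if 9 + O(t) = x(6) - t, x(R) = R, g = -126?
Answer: -25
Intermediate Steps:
Y(X) = 2*X
O(t) = -3 - t (O(t) = -9 + (6 - t) = -3 - t)
Y(49) - O(g) = 2*49 - (-3 - 1*(-126)) = 98 - (-3 + 126) = 98 - 1*123 = 98 - 123 = -25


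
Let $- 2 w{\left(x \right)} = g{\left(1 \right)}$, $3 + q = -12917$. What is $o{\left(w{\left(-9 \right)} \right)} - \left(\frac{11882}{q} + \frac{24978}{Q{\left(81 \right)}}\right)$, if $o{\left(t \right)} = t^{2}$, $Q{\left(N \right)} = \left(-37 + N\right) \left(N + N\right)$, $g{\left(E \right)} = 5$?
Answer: $\frac{7032607}{1918620} \approx 3.6655$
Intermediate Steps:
$q = -12920$ ($q = -3 - 12917 = -12920$)
$Q{\left(N \right)} = 2 N \left(-37 + N\right)$ ($Q{\left(N \right)} = \left(-37 + N\right) 2 N = 2 N \left(-37 + N\right)$)
$w{\left(x \right)} = - \frac{5}{2}$ ($w{\left(x \right)} = \left(- \frac{1}{2}\right) 5 = - \frac{5}{2}$)
$o{\left(w{\left(-9 \right)} \right)} - \left(\frac{11882}{q} + \frac{24978}{Q{\left(81 \right)}}\right) = \left(- \frac{5}{2}\right)^{2} - \left(- \frac{5941}{6460} + 24978 \frac{1}{162 \left(-37 + 81\right)}\right) = \frac{25}{4} - \left(- \frac{5941}{6460} + \frac{24978}{2 \cdot 81 \cdot 44}\right) = \frac{25}{4} + \left(\frac{5941}{6460} - \frac{24978}{7128}\right) = \frac{25}{4} + \left(\frac{5941}{6460} - \frac{4163}{1188}\right) = \frac{25}{4} - \frac{1239692}{479655} = \frac{7032607}{1918620}$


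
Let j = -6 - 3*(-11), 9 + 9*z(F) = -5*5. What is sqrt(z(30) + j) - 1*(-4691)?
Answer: 4691 + sqrt(209)/3 ≈ 4695.8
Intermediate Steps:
z(F) = -34/9 (z(F) = -1 + (-5*5)/9 = -1 + (1/9)*(-25) = -1 - 25/9 = -34/9)
j = 27 (j = -6 + 33 = 27)
sqrt(z(30) + j) - 1*(-4691) = sqrt(-34/9 + 27) - 1*(-4691) = sqrt(209/9) + 4691 = sqrt(209)/3 + 4691 = 4691 + sqrt(209)/3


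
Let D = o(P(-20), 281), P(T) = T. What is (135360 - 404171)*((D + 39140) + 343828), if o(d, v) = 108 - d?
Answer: -102980418856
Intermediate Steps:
D = 128 (D = 108 - 1*(-20) = 108 + 20 = 128)
(135360 - 404171)*((D + 39140) + 343828) = (135360 - 404171)*((128 + 39140) + 343828) = -268811*(39268 + 343828) = -268811*383096 = -102980418856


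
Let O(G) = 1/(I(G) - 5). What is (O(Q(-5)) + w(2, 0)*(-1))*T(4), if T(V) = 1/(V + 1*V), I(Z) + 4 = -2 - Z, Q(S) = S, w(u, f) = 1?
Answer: -7/48 ≈ -0.14583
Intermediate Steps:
I(Z) = -6 - Z (I(Z) = -4 + (-2 - Z) = -6 - Z)
T(V) = 1/(2*V) (T(V) = 1/(V + V) = 1/(2*V))
O(G) = 1/(-11 - G) (O(G) = 1/((-6 - G) - 5) = 1/(-11 - G))
(O(Q(-5)) + w(2, 0)*(-1))*T(4) = (-1/(11 - 5) + 1*(-1))*((½)/4) = (-1/6 - 1)*((½)*(¼)) = (-1*⅙ - 1)*(⅛) = (-⅙ - 1)*(⅛) = -7/6*⅛ = -7/48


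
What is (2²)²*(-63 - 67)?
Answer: -2080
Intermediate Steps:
(2²)²*(-63 - 67) = 4²*(-130) = 16*(-130) = -2080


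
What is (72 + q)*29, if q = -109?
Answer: -1073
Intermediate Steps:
(72 + q)*29 = (72 - 109)*29 = -37*29 = -1073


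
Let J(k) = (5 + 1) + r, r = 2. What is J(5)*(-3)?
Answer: -24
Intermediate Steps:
J(k) = 8 (J(k) = (5 + 1) + 2 = 6 + 2 = 8)
J(5)*(-3) = 8*(-3) = -24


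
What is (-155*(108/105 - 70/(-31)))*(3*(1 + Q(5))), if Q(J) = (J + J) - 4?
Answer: -10698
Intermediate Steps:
Q(J) = -4 + 2*J (Q(J) = 2*J - 4 = -4 + 2*J)
(-155*(108/105 - 70/(-31)))*(3*(1 + Q(5))) = (-155*(108/105 - 70/(-31)))*(3*(1 + (-4 + 2*5))) = (-155*(108*(1/105) - 70*(-1/31)))*(3*(1 + (-4 + 10))) = (-155*(36/35 + 70/31))*(3*(1 + 6)) = (-155*3566/1085)*(3*7) = -3566/7*21 = -10698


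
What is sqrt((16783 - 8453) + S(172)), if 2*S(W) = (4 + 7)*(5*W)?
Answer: 2*sqrt(3265) ≈ 114.28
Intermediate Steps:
S(W) = 55*W/2 (S(W) = ((4 + 7)*(5*W))/2 = (11*(5*W))/2 = (55*W)/2 = 55*W/2)
sqrt((16783 - 8453) + S(172)) = sqrt((16783 - 8453) + (55/2)*172) = sqrt(8330 + 4730) = sqrt(13060) = 2*sqrt(3265)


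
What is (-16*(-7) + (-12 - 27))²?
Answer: 5329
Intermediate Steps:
(-16*(-7) + (-12 - 27))² = (112 - 39)² = 73² = 5329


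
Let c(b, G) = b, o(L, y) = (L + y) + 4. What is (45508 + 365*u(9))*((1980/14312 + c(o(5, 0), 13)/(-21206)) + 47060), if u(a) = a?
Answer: 43556183501607116/18968767 ≈ 2.2962e+9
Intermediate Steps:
o(L, y) = 4 + L + y
(45508 + 365*u(9))*((1980/14312 + c(o(5, 0), 13)/(-21206)) + 47060) = (45508 + 365*9)*((1980/14312 + (4 + 5 + 0)/(-21206)) + 47060) = (45508 + 3285)*((1980*(1/14312) + 9*(-1/21206)) + 47060) = 48793*((495/3578 - 9/21206) + 47060) = 48793*(2616192/18968767 + 47060) = 48793*(892672791212/18968767) = 43556183501607116/18968767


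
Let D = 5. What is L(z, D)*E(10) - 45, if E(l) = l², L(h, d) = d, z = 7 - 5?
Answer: 455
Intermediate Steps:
z = 2
L(z, D)*E(10) - 45 = 5*10² - 45 = 5*100 - 45 = 500 - 45 = 455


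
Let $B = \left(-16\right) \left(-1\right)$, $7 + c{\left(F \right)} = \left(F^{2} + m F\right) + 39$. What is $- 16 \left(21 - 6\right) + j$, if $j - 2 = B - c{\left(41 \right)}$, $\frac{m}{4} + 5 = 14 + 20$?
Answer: $-6691$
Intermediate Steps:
$m = 116$ ($m = -20 + 4 \left(14 + 20\right) = -20 + 4 \cdot 34 = -20 + 136 = 116$)
$c{\left(F \right)} = 32 + F^{2} + 116 F$ ($c{\left(F \right)} = -7 + \left(\left(F^{2} + 116 F\right) + 39\right) = -7 + \left(39 + F^{2} + 116 F\right) = 32 + F^{2} + 116 F$)
$B = 16$
$j = -6451$ ($j = 2 - \left(1697 + 4756\right) = 2 + \left(16 - \left(32 + 1681 + 4756\right)\right) = 2 + \left(16 - 6469\right) = 2 - 6453 = -6451$)
$- 16 \left(21 - 6\right) + j = - 16 \left(21 - 6\right) - 6451 = \left(-16\right) 15 - 6451 = -240 - 6451 = -6691$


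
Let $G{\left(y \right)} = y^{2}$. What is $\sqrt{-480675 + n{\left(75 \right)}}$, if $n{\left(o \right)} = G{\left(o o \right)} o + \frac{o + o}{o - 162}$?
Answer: $\frac{5 \sqrt{79813126910}}{29} \approx 48709.0$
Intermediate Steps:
$n{\left(o \right)} = o^{5} + \frac{2 o}{-162 + o}$ ($n{\left(o \right)} = \left(o o\right)^{2} o + \frac{o + o}{o - 162} = \left(o^{2}\right)^{2} o + \frac{2 o}{-162 + o} = o^{4} o + \frac{2 o}{-162 + o} = o^{5} + \frac{2 o}{-162 + o}$)
$\sqrt{-480675 + n{\left(75 \right)}} = \sqrt{-480675 + \frac{75 \left(2 + 75^{5} - 162 \cdot 75^{4}\right)}{-162 + 75}} = \sqrt{-480675 + \frac{75 \left(2 + 2373046875 - 5125781250\right)}{-87}} = \sqrt{-480675 + 75 \left(- \frac{1}{87}\right) \left(2 + 2373046875 - 5125781250\right)} = \sqrt{-480675 + 75 \left(- \frac{1}{87}\right) \left(-2752734373\right)} = \sqrt{-480675 + \frac{68818359325}{29}} = \sqrt{\frac{68804419750}{29}} = \frac{5 \sqrt{79813126910}}{29}$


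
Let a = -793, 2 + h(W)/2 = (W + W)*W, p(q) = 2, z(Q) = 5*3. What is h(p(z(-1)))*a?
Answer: -9516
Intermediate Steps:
z(Q) = 15
h(W) = -4 + 4*W² (h(W) = -4 + 2*((W + W)*W) = -4 + 2*((2*W)*W) = -4 + 2*(2*W²) = -4 + 4*W²)
h(p(z(-1)))*a = (-4 + 4*2²)*(-793) = (-4 + 4*4)*(-793) = (-4 + 16)*(-793) = 12*(-793) = -9516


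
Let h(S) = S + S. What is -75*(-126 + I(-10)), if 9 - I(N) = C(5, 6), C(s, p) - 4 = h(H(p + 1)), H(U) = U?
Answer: 10125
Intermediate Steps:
h(S) = 2*S
C(s, p) = 6 + 2*p (C(s, p) = 4 + 2*(p + 1) = 4 + 2*(1 + p) = 4 + (2 + 2*p) = 6 + 2*p)
I(N) = -9 (I(N) = 9 - (6 + 2*6) = 9 - (6 + 12) = 9 - 1*18 = 9 - 18 = -9)
-75*(-126 + I(-10)) = -75*(-126 - 9) = -75*(-135) = 10125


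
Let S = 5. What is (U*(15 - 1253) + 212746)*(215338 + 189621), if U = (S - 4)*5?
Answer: 83646711204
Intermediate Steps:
U = 5 (U = (5 - 4)*5 = 1*5 = 5)
(U*(15 - 1253) + 212746)*(215338 + 189621) = (5*(15 - 1253) + 212746)*(215338 + 189621) = (5*(-1238) + 212746)*404959 = (-6190 + 212746)*404959 = 206556*404959 = 83646711204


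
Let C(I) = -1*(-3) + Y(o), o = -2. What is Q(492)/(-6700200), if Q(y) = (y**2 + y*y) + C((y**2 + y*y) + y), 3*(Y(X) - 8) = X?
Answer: -290483/4020120 ≈ -0.072257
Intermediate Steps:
Y(X) = 8 + X/3
C(I) = 31/3 (C(I) = -1*(-3) + (8 + (1/3)*(-2)) = 3 + (8 - 2/3) = 3 + 22/3 = 31/3)
Q(y) = 31/3 + 2*y**2 (Q(y) = (y**2 + y*y) + 31/3 = (y**2 + y**2) + 31/3 = 2*y**2 + 31/3 = 31/3 + 2*y**2)
Q(492)/(-6700200) = (31/3 + 2*492**2)/(-6700200) = (31/3 + 2*242064)*(-1/6700200) = (31/3 + 484128)*(-1/6700200) = (1452415/3)*(-1/6700200) = -290483/4020120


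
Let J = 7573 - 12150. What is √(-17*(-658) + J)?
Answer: √6609 ≈ 81.296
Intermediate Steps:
J = -4577
√(-17*(-658) + J) = √(-17*(-658) - 4577) = √(11186 - 4577) = √6609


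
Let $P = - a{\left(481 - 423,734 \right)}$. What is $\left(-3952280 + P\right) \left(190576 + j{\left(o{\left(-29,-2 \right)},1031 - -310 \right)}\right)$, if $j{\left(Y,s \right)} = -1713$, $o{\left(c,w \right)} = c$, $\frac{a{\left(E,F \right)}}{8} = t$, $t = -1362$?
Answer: $-744381606392$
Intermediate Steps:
$a{\left(E,F \right)} = -10896$ ($a{\left(E,F \right)} = 8 \left(-1362\right) = -10896$)
$P = 10896$ ($P = \left(-1\right) \left(-10896\right) = 10896$)
$\left(-3952280 + P\right) \left(190576 + j{\left(o{\left(-29,-2 \right)},1031 - -310 \right)}\right) = \left(-3952280 + 10896\right) \left(190576 - 1713\right) = \left(-3941384\right) 188863 = -744381606392$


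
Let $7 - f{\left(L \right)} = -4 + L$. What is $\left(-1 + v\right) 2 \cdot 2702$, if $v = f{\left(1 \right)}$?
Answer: $48636$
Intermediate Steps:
$f{\left(L \right)} = 11 - L$ ($f{\left(L \right)} = 7 - \left(-4 + L\right) = 11 - L$)
$v = 10$ ($v = 11 - 1 = 10$)
$\left(-1 + v\right) 2 \cdot 2702 = \left(-1 + 10\right) 2 \cdot 2702 = 9 \cdot 2 \cdot 2702 = 18 \cdot 2702 = 48636$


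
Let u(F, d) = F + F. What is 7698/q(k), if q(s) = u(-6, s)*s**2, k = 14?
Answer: -1283/392 ≈ -3.2730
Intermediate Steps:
u(F, d) = 2*F
q(s) = -12*s**2 (q(s) = (2*(-6))*s**2 = -12*s**2)
7698/q(k) = 7698/((-12*14**2)) = 7698/((-12*196)) = 7698/(-2352) = 7698*(-1/2352) = -1283/392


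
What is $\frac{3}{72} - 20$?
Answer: $- \frac{479}{24} \approx -19.958$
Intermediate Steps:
$\frac{3}{72} - 20 = 3 \cdot \frac{1}{72} - 20 = \frac{1}{24} - 20 = - \frac{479}{24}$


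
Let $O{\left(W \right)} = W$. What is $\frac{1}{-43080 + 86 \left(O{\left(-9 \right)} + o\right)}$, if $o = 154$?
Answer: $- \frac{1}{30610} \approx -3.2669 \cdot 10^{-5}$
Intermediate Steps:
$\frac{1}{-43080 + 86 \left(O{\left(-9 \right)} + o\right)} = \frac{1}{-43080 + 86 \left(-9 + 154\right)} = \frac{1}{-43080 + 86 \cdot 145} = \frac{1}{-43080 + 12470} = \frac{1}{-30610} = - \frac{1}{30610}$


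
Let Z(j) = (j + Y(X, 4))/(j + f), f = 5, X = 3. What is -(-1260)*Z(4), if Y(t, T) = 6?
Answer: 1400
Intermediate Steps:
Z(j) = (6 + j)/(5 + j) (Z(j) = (j + 6)/(j + 5) = (6 + j)/(5 + j))
-(-1260)*Z(4) = -(-1260)*(6 + 4)/(5 + 4) = -(-1260)*10/9 = -42*(-100/3) = 1400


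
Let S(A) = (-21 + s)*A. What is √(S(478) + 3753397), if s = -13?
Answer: √3737145 ≈ 1933.2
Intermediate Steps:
S(A) = -34*A (S(A) = (-21 - 13)*A = -34*A)
√(S(478) + 3753397) = √(-34*478 + 3753397) = √(-16252 + 3753397) = √3737145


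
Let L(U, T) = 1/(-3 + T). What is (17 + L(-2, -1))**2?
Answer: 4489/16 ≈ 280.56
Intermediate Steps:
(17 + L(-2, -1))**2 = (17 + 1/(-3 - 1))**2 = (17 + 1/(-4))**2 = (17 - 1/4)**2 = (67/4)**2 = 4489/16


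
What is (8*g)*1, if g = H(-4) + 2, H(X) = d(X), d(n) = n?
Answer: -16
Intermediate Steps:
H(X) = X
g = -2 (g = -4 + 2 = -2)
(8*g)*1 = (8*(-2))*1 = -16*1 = -16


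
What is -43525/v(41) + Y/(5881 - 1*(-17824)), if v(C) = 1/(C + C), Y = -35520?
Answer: -16920873154/4741 ≈ -3.5691e+6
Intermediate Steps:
v(C) = 1/(2*C)
-43525/v(41) + Y/(5881 - 1*(-17824)) = -43525/((1/2)/41) - 35520/(5881 - 1*(-17824)) = -43525/((1/2)*(1/41)) - 35520/(5881 + 17824) = -43525/1/82 - 35520/23705 = -43525*82 - 35520*1/23705 = -3569050 - 7104/4741 = -16920873154/4741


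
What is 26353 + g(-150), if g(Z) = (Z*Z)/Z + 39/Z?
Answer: 1310137/50 ≈ 26203.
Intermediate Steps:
g(Z) = Z + 39/Z (g(Z) = Z²/Z + 39/Z = Z + 39/Z)
26353 + g(-150) = 26353 + (-150 + 39/(-150)) = 26353 + (-150 + 39*(-1/150)) = 26353 + (-150 - 13/50) = 26353 - 7513/50 = 1310137/50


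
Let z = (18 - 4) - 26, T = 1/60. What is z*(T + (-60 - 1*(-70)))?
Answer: -601/5 ≈ -120.20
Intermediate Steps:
T = 1/60 ≈ 0.016667
z = -12 (z = 14 - 26 = -12)
z*(T + (-60 - 1*(-70))) = -12*(1/60 + (-60 - 1*(-70))) = -12*(1/60 + (-60 + 70)) = -12*(1/60 + 10) = -12*601/60 = -601/5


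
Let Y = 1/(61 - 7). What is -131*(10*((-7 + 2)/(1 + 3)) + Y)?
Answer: 44147/27 ≈ 1635.1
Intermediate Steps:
Y = 1/54 ≈ 0.018519
-131*(10*((-7 + 2)/(1 + 3)) + Y) = -131*(10*((-7 + 2)/(1 + 3)) + 1/54) = -131*(10*(-5/4) + 1/54) = -131*(-25/2 + 1/54) = -131*(-337/27) = 44147/27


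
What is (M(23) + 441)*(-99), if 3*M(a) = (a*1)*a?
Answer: -61116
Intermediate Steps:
M(a) = a**2/3 (M(a) = ((a*1)*a)/3 = (a*a)/3 = a**2/3)
(M(23) + 441)*(-99) = ((1/3)*23**2 + 441)*(-99) = ((1/3)*529 + 441)*(-99) = (529/3 + 441)*(-99) = (1852/3)*(-99) = -61116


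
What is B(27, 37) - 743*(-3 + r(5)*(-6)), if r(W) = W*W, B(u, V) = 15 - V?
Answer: 113657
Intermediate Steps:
r(W) = W**2
B(27, 37) - 743*(-3 + r(5)*(-6)) = (15 - 1*37) - 743*(-3 + 5**2*(-6)) = (15 - 37) - 743*(-3 + 25*(-6)) = -22 - 743*(-3 - 150) = -22 - 743*(-153) = -22 + 113679 = 113657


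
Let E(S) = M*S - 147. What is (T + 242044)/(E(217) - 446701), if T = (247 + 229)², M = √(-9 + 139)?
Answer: -104700954880/99833506767 - 50845270*√130/99833506767 ≈ -1.0546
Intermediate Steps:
M = √130 ≈ 11.402
T = 226576 (T = 476² = 226576)
E(S) = -147 + S*√130 (E(S) = √130*S - 147 = S*√130 - 147 = -147 + S*√130)
(T + 242044)/(E(217) - 446701) = (226576 + 242044)/((-147 + 217*√130) - 446701) = 468620/(-446848 + 217*√130)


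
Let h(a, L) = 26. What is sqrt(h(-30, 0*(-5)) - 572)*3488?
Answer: 3488*I*sqrt(546) ≈ 81503.0*I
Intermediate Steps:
sqrt(h(-30, 0*(-5)) - 572)*3488 = sqrt(26 - 572)*3488 = sqrt(-546)*3488 = (I*sqrt(546))*3488 = 3488*I*sqrt(546)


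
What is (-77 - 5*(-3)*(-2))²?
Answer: 11449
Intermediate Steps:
(-77 - 5*(-3)*(-2))² = (-77 + 15*(-2))² = (-77 - 30)² = (-107)² = 11449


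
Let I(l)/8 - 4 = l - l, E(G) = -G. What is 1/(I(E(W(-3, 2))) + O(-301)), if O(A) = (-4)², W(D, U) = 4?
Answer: 1/48 ≈ 0.020833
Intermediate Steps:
O(A) = 16
I(l) = 32 (I(l) = 32 + 8*(l - l) = 32 + 8*0 = 32 + 0 = 32)
1/(I(E(W(-3, 2))) + O(-301)) = 1/(32 + 16) = 1/48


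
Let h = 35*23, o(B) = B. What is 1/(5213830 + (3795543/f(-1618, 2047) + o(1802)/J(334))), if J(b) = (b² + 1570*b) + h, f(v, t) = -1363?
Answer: 867877983/4522551488715653 ≈ 1.9190e-7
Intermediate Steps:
h = 805
J(b) = 805 + b² + 1570*b (J(b) = (b² + 1570*b) + 805 = 805 + b² + 1570*b)
1/(5213830 + (3795543/f(-1618, 2047) + o(1802)/J(334))) = 1/(5213830 + (3795543/(-1363) + 1802/(805 + 334² + 1570*334))) = 1/(5213830 + (3795543*(-1/1363) + 1802/(805 + 111556 + 524380))) = 1/(5213830 + (-3795543/1363 + 1802/636741)) = 1/(5213830 - 2416775389237/867877983) = 1/(4522551488715653/867877983) = 867877983/4522551488715653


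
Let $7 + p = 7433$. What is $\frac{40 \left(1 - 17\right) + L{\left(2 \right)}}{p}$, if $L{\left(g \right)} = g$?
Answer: $- \frac{319}{3713} \approx -0.085914$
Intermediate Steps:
$p = 7426$ ($p = -7 + 7433 = 7426$)
$\frac{40 \left(1 - 17\right) + L{\left(2 \right)}}{p} = \frac{40 \left(1 - 17\right) + 2}{7426} = \left(40 \left(1 - 17\right) + 2\right) \frac{1}{7426} = \left(40 \left(-16\right) + 2\right) \frac{1}{7426} = \left(-640 + 2\right) \frac{1}{7426} = \left(-638\right) \frac{1}{7426} = - \frac{319}{3713}$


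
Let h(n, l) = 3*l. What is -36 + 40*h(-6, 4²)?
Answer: 1884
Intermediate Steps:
-36 + 40*h(-6, 4²) = -36 + 40*(3*4²) = -36 + 40*(3*16) = -36 + 40*48 = -36 + 1920 = 1884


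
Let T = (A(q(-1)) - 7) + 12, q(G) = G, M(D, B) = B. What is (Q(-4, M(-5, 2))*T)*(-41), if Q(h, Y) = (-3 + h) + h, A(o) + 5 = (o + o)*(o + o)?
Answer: 1804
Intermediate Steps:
A(o) = -5 + 4*o**2 (A(o) = -5 + (o + o)*(o + o) = -5 + (2*o)*(2*o) = -5 + 4*o**2)
Q(h, Y) = -3 + 2*h
T = 4 (T = ((-5 + 4*(-1)**2) - 7) + 12 = ((-5 + 4*1) - 7) + 12 = ((-5 + 4) - 7) + 12 = (-1 - 7) + 12 = -8 + 12 = 4)
(Q(-4, M(-5, 2))*T)*(-41) = ((-3 + 2*(-4))*4)*(-41) = ((-3 - 8)*4)*(-41) = -11*4*(-41) = -44*(-41) = 1804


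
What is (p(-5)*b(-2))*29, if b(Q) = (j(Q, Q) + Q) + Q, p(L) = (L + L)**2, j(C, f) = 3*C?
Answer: -29000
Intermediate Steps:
p(L) = 4*L**2 (p(L) = (2*L)**2 = 4*L**2)
b(Q) = 5*Q (b(Q) = (3*Q + Q) + Q = 4*Q + Q = 5*Q)
(p(-5)*b(-2))*29 = ((4*(-5)**2)*(5*(-2)))*29 = ((4*25)*(-10))*29 = (100*(-10))*29 = -1000*29 = -29000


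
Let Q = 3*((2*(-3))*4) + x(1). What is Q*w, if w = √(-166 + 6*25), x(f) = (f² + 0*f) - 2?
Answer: -292*I ≈ -292.0*I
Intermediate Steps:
x(f) = -2 + f² (x(f) = (f² + 0) - 2 = f² - 2 = -2 + f²)
Q = -73 (Q = 3*((2*(-3))*4) + (-2 + 1²) = 3*(-6*4) + (-2 + 1) = 3*(-24) - 1 = -72 - 1 = -73)
w = 4*I (w = √(-166 + 150) = √(-16) = 4*I ≈ 4.0*I)
Q*w = -292*I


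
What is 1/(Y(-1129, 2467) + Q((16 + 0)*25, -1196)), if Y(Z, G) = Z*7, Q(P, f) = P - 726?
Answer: -1/8229 ≈ -0.00012152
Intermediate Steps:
Q(P, f) = -726 + P
Y(Z, G) = 7*Z
1/(Y(-1129, 2467) + Q((16 + 0)*25, -1196)) = 1/(7*(-1129) + (-726 + (16 + 0)*25)) = 1/(-7903 + (-726 + 16*25)) = 1/(-7903 + (-726 + 400)) = 1/(-7903 - 326) = 1/(-8229) = -1/8229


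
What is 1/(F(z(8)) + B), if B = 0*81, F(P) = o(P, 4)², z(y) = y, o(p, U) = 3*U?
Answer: 1/144 ≈ 0.0069444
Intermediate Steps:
F(P) = 144 (F(P) = (3*4)² = 12² = 144)
B = 0
1/(F(z(8)) + B) = 1/(144 + 0) = 1/144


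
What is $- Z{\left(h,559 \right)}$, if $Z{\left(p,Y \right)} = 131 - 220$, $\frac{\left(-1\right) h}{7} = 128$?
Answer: $89$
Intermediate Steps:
$h = -896$ ($h = \left(-7\right) 128 = -896$)
$Z{\left(p,Y \right)} = -89$ ($Z{\left(p,Y \right)} = 131 - 220 = -89$)
$- Z{\left(h,559 \right)} = \left(-1\right) \left(-89\right) = 89$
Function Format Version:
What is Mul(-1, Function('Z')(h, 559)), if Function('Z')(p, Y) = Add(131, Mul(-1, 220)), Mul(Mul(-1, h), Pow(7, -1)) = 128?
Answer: 89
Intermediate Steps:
h = -896 (h = Mul(-7, 128) = -896)
Function('Z')(p, Y) = -89 (Function('Z')(p, Y) = Add(131, -220) = -89)
Mul(-1, Function('Z')(h, 559)) = Mul(-1, -89) = 89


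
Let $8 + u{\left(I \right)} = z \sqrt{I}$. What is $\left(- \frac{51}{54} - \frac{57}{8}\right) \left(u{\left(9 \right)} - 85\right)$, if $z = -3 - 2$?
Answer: $\frac{1743}{2} \approx 871.5$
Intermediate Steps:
$z = -5$ ($z = -3 - 2 = -5$)
$u{\left(I \right)} = -8 - 5 \sqrt{I}$
$\left(- \frac{51}{54} - \frac{57}{8}\right) \left(u{\left(9 \right)} - 85\right) = \left(- \frac{51}{54} - \frac{57}{8}\right) \left(\left(-8 - 5 \sqrt{9}\right) - 85\right) = \left(\left(-51\right) \frac{1}{54} - \frac{57}{8}\right) \left(\left(-8 - 15\right) - 85\right) = \left(- \frac{17}{18} - \frac{57}{8}\right) \left(\left(-8 - 15\right) - 85\right) = - \frac{581 \left(-23 - 85\right)}{72} = \left(- \frac{581}{72}\right) \left(-108\right) = \frac{1743}{2}$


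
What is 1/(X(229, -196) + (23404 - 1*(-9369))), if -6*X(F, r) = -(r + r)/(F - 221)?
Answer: 6/196589 ≈ 3.0521e-5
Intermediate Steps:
X(F, r) = r/(3*(-221 + F)) (X(F, r) = -(-1)*(r + r)/(F - 221)/6 = -(-1)*(2*r)/(-221 + F)/6 = -(-1)*2*r/(-221 + F)/6 = -(-1)*r/(3*(-221 + F)) = r/(3*(-221 + F)))
1/(X(229, -196) + (23404 - 1*(-9369))) = 1/((⅓)*(-196)/(-221 + 229) + (23404 - 1*(-9369))) = 1/((⅓)*(-196)/8 + (23404 + 9369)) = 1/((⅓)*(-196)*(⅛) + 32773) = 1/(-49/6 + 32773) = 1/(196589/6) = 6/196589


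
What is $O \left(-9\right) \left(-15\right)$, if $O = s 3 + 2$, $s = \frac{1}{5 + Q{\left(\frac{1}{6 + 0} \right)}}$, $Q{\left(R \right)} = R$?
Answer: $\frac{10800}{31} \approx 348.39$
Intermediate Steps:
$s = \frac{6}{31}$ ($s = \frac{1}{5 + \frac{1}{6 + 0}} = \frac{1}{5 + \frac{1}{6}} = \frac{1}{\frac{31}{6}} = \frac{6}{31} \approx 0.19355$)
$O = \frac{80}{31}$ ($O = \frac{6}{31} \cdot 3 + 2 = \frac{18}{31} + 2 = \frac{80}{31} \approx 2.5806$)
$O \left(-9\right) \left(-15\right) = \frac{80}{31} \left(-9\right) \left(-15\right) = \left(- \frac{720}{31}\right) \left(-15\right) = \frac{10800}{31}$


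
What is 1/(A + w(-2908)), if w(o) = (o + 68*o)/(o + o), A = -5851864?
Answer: -2/11703659 ≈ -1.7089e-7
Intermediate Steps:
w(o) = 69/2 (w(o) = (69*o)/((2*o)) = (69*o)*(1/(2*o)) = 69/2)
1/(A + w(-2908)) = 1/(-5851864 + 69/2) = 1/(-11703659/2) = -2/11703659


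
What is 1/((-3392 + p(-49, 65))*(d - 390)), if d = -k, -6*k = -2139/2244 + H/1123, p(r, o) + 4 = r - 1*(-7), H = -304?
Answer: 840004/1126883259423 ≈ 7.4542e-7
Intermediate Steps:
p(r, o) = 3 + r (p(r, o) = -4 + (r - 1*(-7)) = -4 + (r + 7) = -4 + (7 + r) = 3 + r)
k = 342697/1680008 (k = -(-2139/2244 - 304/1123)/6 = -(-2139*1/2244 - 304*1/1123)/6 = -(-713/748 - 304/1123)/6 = -⅙*(-1028091/840004) = 342697/1680008 ≈ 0.20399)
d = -342697/1680008 (d = -1*342697/1680008 = -342697/1680008 ≈ -0.20399)
1/((-3392 + p(-49, 65))*(d - 390)) = 1/((-3392 + (3 - 49))*(-342697/1680008 - 390)) = 1/((-3392 - 46)*(-655545817/1680008)) = 1/(-3438*(-655545817/1680008)) = 1/(1126883259423/840004) = 840004/1126883259423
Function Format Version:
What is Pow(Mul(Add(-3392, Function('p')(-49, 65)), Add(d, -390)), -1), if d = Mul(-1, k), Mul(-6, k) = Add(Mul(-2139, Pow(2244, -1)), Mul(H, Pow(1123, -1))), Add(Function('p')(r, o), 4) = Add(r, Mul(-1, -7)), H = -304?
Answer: Rational(840004, 1126883259423) ≈ 7.4542e-7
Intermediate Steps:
Function('p')(r, o) = Add(3, r) (Function('p')(r, o) = Add(-4, Add(r, Mul(-1, -7))) = Add(-4, Add(r, 7)) = Add(-4, Add(7, r)) = Add(3, r))
k = Rational(342697, 1680008) (k = Mul(Rational(-1, 6), Add(Mul(-2139, Pow(2244, -1)), Mul(-304, Pow(1123, -1)))) = Mul(Rational(-1, 6), Add(Mul(-2139, Rational(1, 2244)), Mul(-304, Rational(1, 1123)))) = Mul(Rational(-1, 6), Add(Rational(-713, 748), Rational(-304, 1123))) = Mul(Rational(-1, 6), Rational(-1028091, 840004)) = Rational(342697, 1680008) ≈ 0.20399)
d = Rational(-342697, 1680008) (d = Mul(-1, Rational(342697, 1680008)) = Rational(-342697, 1680008) ≈ -0.20399)
Pow(Mul(Add(-3392, Function('p')(-49, 65)), Add(d, -390)), -1) = Pow(Mul(Add(-3392, Add(3, -49)), Add(Rational(-342697, 1680008), -390)), -1) = Pow(Mul(Add(-3392, -46), Rational(-655545817, 1680008)), -1) = Pow(Mul(-3438, Rational(-655545817, 1680008)), -1) = Pow(Rational(1126883259423, 840004), -1) = Rational(840004, 1126883259423)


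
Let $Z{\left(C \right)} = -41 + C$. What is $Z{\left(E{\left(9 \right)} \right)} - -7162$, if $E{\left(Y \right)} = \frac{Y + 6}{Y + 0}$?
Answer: $\frac{21368}{3} \approx 7122.7$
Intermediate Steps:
$E{\left(Y \right)} = \frac{6 + Y}{Y}$
$Z{\left(E{\left(9 \right)} \right)} - -7162 = \left(-41 + \frac{6 + 9}{9}\right) - -7162 = \left(-41 + \frac{1}{9} \cdot 15\right) + 7162 = \left(-41 + \frac{5}{3}\right) + 7162 = - \frac{118}{3} + 7162 = \frac{21368}{3}$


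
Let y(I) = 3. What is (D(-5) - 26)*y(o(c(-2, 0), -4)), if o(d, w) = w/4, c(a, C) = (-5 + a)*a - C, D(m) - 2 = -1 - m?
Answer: -60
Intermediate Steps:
D(m) = 1 - m (D(m) = 2 + (-1 - m) = 1 - m)
c(a, C) = -C + a*(-5 + a) (c(a, C) = a*(-5 + a) - C = -C + a*(-5 + a))
o(d, w) = w/4 (o(d, w) = w*(1/4) = w/4)
(D(-5) - 26)*y(o(c(-2, 0), -4)) = ((1 - 1*(-5)) - 26)*3 = ((1 + 5) - 26)*3 = (6 - 26)*3 = -20*3 = -60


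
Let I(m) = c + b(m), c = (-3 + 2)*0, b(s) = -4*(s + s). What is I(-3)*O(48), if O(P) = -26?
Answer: -624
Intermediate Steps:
b(s) = -8*s
c = 0 (c = -1*0 = 0)
I(m) = -8*m (I(m) = 0 - 8*m = -8*m)
I(-3)*O(48) = -8*(-3)*(-26) = 24*(-26) = -624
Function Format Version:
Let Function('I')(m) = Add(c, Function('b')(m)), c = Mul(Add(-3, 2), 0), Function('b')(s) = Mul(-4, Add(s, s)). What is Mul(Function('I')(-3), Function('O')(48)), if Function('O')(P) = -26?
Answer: -624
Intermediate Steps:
Function('b')(s) = Mul(-8, s) (Function('b')(s) = Mul(-4, Mul(2, s)) = Mul(-8, s))
c = 0 (c = Mul(-1, 0) = 0)
Function('I')(m) = Mul(-8, m) (Function('I')(m) = Add(0, Mul(-8, m)) = Mul(-8, m))
Mul(Function('I')(-3), Function('O')(48)) = Mul(Mul(-8, -3), -26) = Mul(24, -26) = -624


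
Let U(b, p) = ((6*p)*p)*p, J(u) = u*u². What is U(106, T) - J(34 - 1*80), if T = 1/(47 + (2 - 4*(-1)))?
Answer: 14491091678/148877 ≈ 97336.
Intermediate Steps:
J(u) = u³
T = 1/53 (T = 1/(47 + (2 + 4)) = 1/(47 + 6) = 1/53 ≈ 0.018868)
U(b, p) = 6*p³ (U(b, p) = (6*p²)*p = 6*p³)
U(106, T) - J(34 - 1*80) = 6*(1/53)³ - (34 - 1*80)³ = 6*(1/148877) - (34 - 80)³ = 6/148877 - 1*(-46)³ = 6/148877 - 1*(-97336) = 6/148877 + 97336 = 14491091678/148877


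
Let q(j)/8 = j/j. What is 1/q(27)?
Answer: ⅛ ≈ 0.12500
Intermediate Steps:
q(j) = 8 (q(j) = 8*(j/j) = 8*1 = 8)
1/q(27) = 1/8 = ⅛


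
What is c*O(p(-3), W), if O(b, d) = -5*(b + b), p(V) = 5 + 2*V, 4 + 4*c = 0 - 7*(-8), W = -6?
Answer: 130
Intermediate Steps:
c = 13 (c = -1 + (0 - 7*(-8))/4 = -1 + (0 + 56)/4 = -1 + (1/4)*56 = -1 + 14 = 13)
O(b, d) = -10*b
c*O(p(-3), W) = 13*(-10*(5 + 2*(-3))) = 13*(-10*(5 - 6)) = 13*(-10*(-1)) = 13*10 = 130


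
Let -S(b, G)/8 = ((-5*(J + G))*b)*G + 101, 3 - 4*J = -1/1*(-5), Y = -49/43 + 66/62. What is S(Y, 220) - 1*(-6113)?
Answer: -186088435/1333 ≈ -1.3960e+5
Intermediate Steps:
Y = -100/1333 (Y = -49*1/43 + 66*(1/62) = -49/43 + 33/31 = -100/1333 ≈ -0.075019)
J = -1/2 (J = 3/4 - (-1/1)*(-5)/4 = 3/4 - (-1*1)*(-5)/4 = 3/4 - (-1)*(-5)/4 = 3/4 - 1/4*5 = 3/4 - 5/4 = -1/2 ≈ -0.50000)
S(b, G) = -808 - 8*G*b*(5/2 - 5*G) (S(b, G) = -8*(((-5*(-1/2 + G))*b)*G + 101) = -8*(((5/2 - 5*G)*b)*G + 101) = -8*((b*(5/2 - 5*G))*G + 101) = -8*(G*b*(5/2 - 5*G) + 101) = -8*(101 + G*b*(5/2 - 5*G)) = -808 - 8*G*b*(5/2 - 5*G))
S(Y, 220) - 1*(-6113) = (-808 - 20*220*(-100/1333) + 40*(-100/1333)*220**2) - 1*(-6113) = (-808 + 440000/1333 + 40*(-100/1333)*48400) + 6113 = (-808 + 440000/1333 - 193600000/1333) + 6113 = -194237064/1333 + 6113 = -186088435/1333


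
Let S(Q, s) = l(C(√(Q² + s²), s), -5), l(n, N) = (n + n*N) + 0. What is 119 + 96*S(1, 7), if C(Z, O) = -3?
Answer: 1271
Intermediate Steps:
l(n, N) = n + N*n (l(n, N) = (n + N*n) + 0 = n + N*n)
S(Q, s) = 12 (S(Q, s) = -3*(1 - 5) = -3*(-4) = 12)
119 + 96*S(1, 7) = 119 + 96*12 = 119 + 1152 = 1271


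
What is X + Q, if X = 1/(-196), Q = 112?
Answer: 21951/196 ≈ 111.99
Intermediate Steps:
X = -1/196 ≈ -0.0051020
X + Q = -1/196 + 112 = 21951/196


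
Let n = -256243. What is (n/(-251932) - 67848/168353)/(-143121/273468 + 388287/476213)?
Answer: 282664201741764314251/134408366345027240819 ≈ 2.1030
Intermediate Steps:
(n/(-251932) - 67848/168353)/(-143121/273468 + 388287/476213) = (-256243/(-251932) - 67848/168353)/(-143121/273468 + 388287/476213) = (-256243*(-1/251932) - 67848*1/168353)/(-143121*1/273468 + 388287*(1/476213)) = (256243/251932 - 67848/168353)/(-47707/91156 + 388287/476213) = 26046195443/(42413507996*(12675996181/43409672228)) = (26046195443/42413507996)*(43409672228/12675996181) = 282664201741764314251/134408366345027240819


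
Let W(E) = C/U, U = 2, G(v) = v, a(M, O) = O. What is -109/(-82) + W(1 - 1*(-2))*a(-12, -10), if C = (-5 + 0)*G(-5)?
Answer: -10141/82 ≈ -123.67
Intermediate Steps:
C = 25 (C = (-5 + 0)*(-5) = -5*(-5) = 25)
W(E) = 25/2
-109/(-82) + W(1 - 1*(-2))*a(-12, -10) = -109/(-82) + (25/2)*(-10) = -109*(-1/82) - 125 = 109/82 - 125 = -10141/82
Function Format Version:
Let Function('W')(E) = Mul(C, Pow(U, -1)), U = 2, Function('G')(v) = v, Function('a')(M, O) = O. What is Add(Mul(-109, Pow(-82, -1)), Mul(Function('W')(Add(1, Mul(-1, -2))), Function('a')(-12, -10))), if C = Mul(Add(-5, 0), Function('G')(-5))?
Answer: Rational(-10141, 82) ≈ -123.67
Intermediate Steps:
C = 25 (C = Mul(Add(-5, 0), -5) = Mul(-5, -5) = 25)
Function('W')(E) = Rational(25, 2) (Function('W')(E) = Mul(25, Pow(2, -1)) = Mul(25, Rational(1, 2)) = Rational(25, 2))
Add(Mul(-109, Pow(-82, -1)), Mul(Function('W')(Add(1, Mul(-1, -2))), Function('a')(-12, -10))) = Add(Mul(-109, Pow(-82, -1)), Mul(Rational(25, 2), -10)) = Add(Mul(-109, Rational(-1, 82)), -125) = Add(Rational(109, 82), -125) = Rational(-10141, 82)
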